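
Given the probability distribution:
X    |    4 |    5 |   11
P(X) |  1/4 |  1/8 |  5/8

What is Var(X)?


E[X] = 17/2
E[X²] = 331/4
Var(X) = E[X²] - (E[X])² = 331/4 - 289/4 = 21/2

Var(X) = 21/2 ≈ 10.5000


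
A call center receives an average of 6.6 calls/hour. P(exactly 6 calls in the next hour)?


Poisson(λ=6.6): P(X=6) = e^(-λ)×λ^k/k!
= e^(-6.6) × 6.6^6 / 6!
≈ 0.001360368038 × 82653.950016 / 720 ≈ 0.156166

P(X=6) ≈ 0.156166 ≈ 15.62%


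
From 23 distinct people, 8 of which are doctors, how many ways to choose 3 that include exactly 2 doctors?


Choose 2 of the 8 doctors and 1 of the other 15 people:
C(8,2)×C(15,1) = 28×15 = 420

420


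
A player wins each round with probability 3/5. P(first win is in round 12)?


Geometric: P(X=12) = (1-p)^(k-1)×p = (2/5)^11×3/5 = 6144/244140625

P(X=12) = 6144/244140625 ≈ 0.00%


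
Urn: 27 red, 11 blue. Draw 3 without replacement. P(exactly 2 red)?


Hypergeometric: C(27,2)×C(11,1)/C(38,3)
= 351×11/8436 = 1287/2812

P(X=2) = 1287/2812 ≈ 45.77%


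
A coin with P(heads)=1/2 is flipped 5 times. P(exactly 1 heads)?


Binomial: P(X=1) = C(5,1)×p^1×(1-p)^4
= 5 × 1/2 × 1/16 = 5/32

P(X=1) = 5/32 ≈ 15.62%


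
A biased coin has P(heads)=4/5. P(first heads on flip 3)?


Geometric: P(X=3) = (1-p)^(k-1)×p = (1/5)^2×4/5 = 4/125

P(X=3) = 4/125 ≈ 3.20%


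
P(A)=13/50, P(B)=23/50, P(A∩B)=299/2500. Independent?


P(A)×P(B) = 299/2500
P(A∩B) = 299/2500
Equal ✓ → Independent

Yes, independent


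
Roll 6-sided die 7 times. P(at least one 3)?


P(no 3)^7 = (5/6)^7 = 78125/279936
P(≥1) = 1 - 78125/279936 = 201811/279936

P = 201811/279936 ≈ 72.09%


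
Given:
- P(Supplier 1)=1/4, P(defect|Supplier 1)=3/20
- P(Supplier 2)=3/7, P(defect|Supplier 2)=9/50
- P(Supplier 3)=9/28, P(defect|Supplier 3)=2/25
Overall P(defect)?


P(B) = Σ P(B|Aᵢ)×P(Aᵢ)
  3/20×1/4 = 3/80
  9/50×3/7 = 27/350
  2/25×9/28 = 9/350
Sum = 393/2800

P(defect) = 393/2800 ≈ 14.04%


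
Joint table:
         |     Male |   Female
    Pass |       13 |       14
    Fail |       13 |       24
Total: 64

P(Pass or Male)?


P(Pass∨Male) = P(Pass) + P(Male) - P(Pass∧Male)
= (27 + 26 - 13)/64 = 40/64 = 5/8

P = 5/8 ≈ 62.50%


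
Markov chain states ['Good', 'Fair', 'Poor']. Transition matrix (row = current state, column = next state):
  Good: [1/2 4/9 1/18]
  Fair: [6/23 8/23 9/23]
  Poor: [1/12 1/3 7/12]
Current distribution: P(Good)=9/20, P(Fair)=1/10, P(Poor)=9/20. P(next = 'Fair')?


P(next=Fair) = Σᵢ P(now=i)×P(i→Fair)
= 9/20×4/9 + 1/10×8/23 + 9/20×1/3
= 1/5 + 4/115 + 3/20 = 177/460

P = 177/460 ≈ 0.3848


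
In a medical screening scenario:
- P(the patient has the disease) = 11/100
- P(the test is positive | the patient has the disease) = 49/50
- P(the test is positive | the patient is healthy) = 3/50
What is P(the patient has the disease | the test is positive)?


Using Bayes' theorem:
P(A|B) = P(B|A)·P(A) / P(B)

P(the test is positive) = 49/50 × 11/100 + 3/50 × 89/100
= 539/5000 + 267/5000 = 403/2500

P(the patient has the disease|the test is positive) = (539/5000) / (403/2500) = 539/806

P(the patient has the disease|the test is positive) = 539/806 ≈ 66.87%


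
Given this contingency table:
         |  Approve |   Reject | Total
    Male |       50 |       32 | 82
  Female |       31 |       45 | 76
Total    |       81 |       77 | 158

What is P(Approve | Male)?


P(Approve | Male) = 50/(50+32) = 50/82 = 25/41

P(Approve|Male) = 25/41 ≈ 60.98%


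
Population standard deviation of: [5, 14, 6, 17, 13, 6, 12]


Mean = 73/7
  (5-73/7)²=1444/49
  (14-73/7)²=625/49
  (6-73/7)²=961/49
  (17-73/7)²=2116/49
  (13-73/7)²=324/49
  (6-73/7)²=961/49
  (12-73/7)²=121/49
Σ(x-μ)² = 936/7
σ² = (936/7)/7 = 936/49

σ = √(936/49) ≈ 4.3706


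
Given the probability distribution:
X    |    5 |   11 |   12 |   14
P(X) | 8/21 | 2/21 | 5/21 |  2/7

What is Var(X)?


E[X] = 206/21
E[X²] = 334/3
Var(X) = E[X²] - (E[X])² = 334/3 - 42436/441 = 6662/441

Var(X) = 6662/441 ≈ 15.1066


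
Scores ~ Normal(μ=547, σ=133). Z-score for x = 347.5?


z = (x - μ)/σ = (347.5 - 547)/133 = -1.5

z = -1.5


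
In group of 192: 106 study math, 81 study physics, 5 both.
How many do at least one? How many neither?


|A∪B| = 106+81-5 = 182
Neither = 192-182 = 10

At least one: 182; Neither: 10


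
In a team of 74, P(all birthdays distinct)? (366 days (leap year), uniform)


P(all different) = Π(366-i)/366 for i=0..73
= (366/366)×(365/366)×...×(293/366)
= 0.000360

P ≈ 0.0004 ≈ 0.04%


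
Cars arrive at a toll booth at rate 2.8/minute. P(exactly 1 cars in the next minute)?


Poisson(λ=2.8): P(X=1) = e^(-λ)×λ^k/k!
= e^(-2.8) × 2.8^1 / 1!
≈ 0.06081006263 × 2.8 / 1 ≈ 0.170268

P(X=1) ≈ 0.170268 ≈ 17.03%


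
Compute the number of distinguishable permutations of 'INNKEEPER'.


Letters: 9, freq: {'I': 1, 'N': 2, 'K': 1, 'E': 3, 'P': 1, 'R': 1}
9!/(1!×2!×1!×3!×1!×1!) = 362880/12 = 30240

30240


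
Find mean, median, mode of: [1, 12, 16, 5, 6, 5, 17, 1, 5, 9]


Sorted: [1, 1, 5, 5, 5, 6, 9, 12, 16, 17]
Mean = 77/10
Median = 11/2
Freq: {1: 2, 12: 1, 16: 1, 5: 3, 6: 1, 17: 1, 9: 1}
Mode: [5]

Mean=77/10, Median=11/2, Mode=5


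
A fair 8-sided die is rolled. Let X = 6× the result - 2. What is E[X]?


E[die] = (1+8)/2 = 9/2
E[X] = 6×9/2 - 2 = 25

E[X] = 25


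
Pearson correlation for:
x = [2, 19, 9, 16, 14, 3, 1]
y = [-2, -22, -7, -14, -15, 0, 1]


n=7, Σx=64, Σy=-59, Σxy=-918, Σx²=908, Σy²=959
r = (7×(-918) - 64×(-59))/√((7×908 - 64²)(7×959 - (-59)²))
= -2650/√(2260×3232) = -2650/√7304320 ≈ -2650/2702.6506 ≈ -0.9805

r ≈ -0.9805


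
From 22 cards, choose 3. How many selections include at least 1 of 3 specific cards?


Complement: C(22,3) - C(19,3) = 1540 - 969 = 571

571


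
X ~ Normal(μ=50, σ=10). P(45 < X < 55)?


z₁=(45-50)/10=-0.5, z₂=(55-50)/10=0.5
P = Φ(0.5) - Φ(-0.5) = 0.691462 - 0.308538 = 0.382924 ≈ 0.3829

P(45 < X < 55) ≈ 0.3829


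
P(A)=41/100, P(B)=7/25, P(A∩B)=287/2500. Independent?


P(A)×P(B) = 287/2500
P(A∩B) = 287/2500
Equal ✓ → Independent

Yes, independent


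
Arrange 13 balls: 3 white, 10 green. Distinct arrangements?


13!/(3!×10!) = 286

286


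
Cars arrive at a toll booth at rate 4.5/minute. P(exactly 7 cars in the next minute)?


Poisson(λ=4.5): P(X=7) = e^(-λ)×λ^k/k!
= e^(-4.5) × 4.5^7 / 7!
≈ 0.01110899654 × 37366.9453125 / 5040 ≈ 0.082363

P(X=7) ≈ 0.082363 ≈ 8.24%


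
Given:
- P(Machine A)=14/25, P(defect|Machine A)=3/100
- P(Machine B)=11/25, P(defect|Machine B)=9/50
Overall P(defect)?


P(B) = Σ P(B|Aᵢ)×P(Aᵢ)
  3/100×14/25 = 21/1250
  9/50×11/25 = 99/1250
Sum = 12/125

P(defect) = 12/125 ≈ 9.60%


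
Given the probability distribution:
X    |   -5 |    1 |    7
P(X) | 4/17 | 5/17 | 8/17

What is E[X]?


E[X] = Σ x·P(X=x)
= (-5)×(4/17) + (1)×(5/17) + (7)×(8/17)
= 41/17

E[X] = 41/17


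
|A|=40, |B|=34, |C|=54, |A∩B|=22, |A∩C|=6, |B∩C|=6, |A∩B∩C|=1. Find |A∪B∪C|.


|A∪B∪C| = 40+34+54-22-6-6+1 = 95

|A∪B∪C| = 95


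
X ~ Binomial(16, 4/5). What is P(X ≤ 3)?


P(X ≤ 3) = Σ P(X=i) for i=0..3
P(X=0) = 1/152587890625
P(X=1) = 64/152587890625
P(X=2) = 384/30517578125
P(X=3) = 7168/30517578125
Sum = 1513/6103515625

P(X ≤ 3) = 1513/6103515625 ≈ 0.00%


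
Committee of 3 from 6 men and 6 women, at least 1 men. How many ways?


Count by #men:
  1M,2W: C(6,1)×C(6,2)=90
  2M,1W: C(6,2)×C(6,1)=90
  3M,0W: C(6,3)×C(6,0)=20
Total = 200

200


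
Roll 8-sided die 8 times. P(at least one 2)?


P(no 2)^8 = (7/8)^8 = 5764801/16777216
P(≥1) = 1 - 5764801/16777216 = 11012415/16777216

P = 11012415/16777216 ≈ 65.64%


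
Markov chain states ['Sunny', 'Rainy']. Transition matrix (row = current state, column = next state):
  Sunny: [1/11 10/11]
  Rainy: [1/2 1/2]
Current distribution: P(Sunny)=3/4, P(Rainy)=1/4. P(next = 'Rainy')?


P(next=Rainy) = Σᵢ P(now=i)×P(i→Rainy)
= 3/4×10/11 + 1/4×1/2
= 15/22 + 1/8 = 71/88

P = 71/88 ≈ 0.8068


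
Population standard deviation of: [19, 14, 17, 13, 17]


Mean = 80/5 = 16
  (19-16)²=9
  (14-16)²=4
  (17-16)²=1
  (13-16)²=9
  (17-16)²=1
Σ(x-μ)² = 24
σ² = 24/5

σ = √(24/5) ≈ 2.1909


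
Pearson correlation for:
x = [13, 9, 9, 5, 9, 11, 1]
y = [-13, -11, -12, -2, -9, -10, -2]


n=7, Σx=57, Σy=-59, Σxy=-579, Σx²=559, Σy²=623
r = (7×(-579) - 57×(-59))/√((7×559 - 57²)(7×623 - (-59)²))
= -690/√(664×880) = -690/√584320 ≈ -690/764.4083 ≈ -0.9027

r ≈ -0.9027


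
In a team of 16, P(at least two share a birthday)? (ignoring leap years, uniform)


P(all different) = Π(365-i)/365 for i=0..15
= 0.716396
P(match) = 1 - 0.716396 = 0.283604

P ≈ 0.2836 ≈ 28.36%


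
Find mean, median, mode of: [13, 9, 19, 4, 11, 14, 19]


Sorted: [4, 9, 11, 13, 14, 19, 19]
Mean = 89/7
Median = 13
Freq: {13: 1, 9: 1, 19: 2, 4: 1, 11: 1, 14: 1}
Mode: [19]

Mean=89/7, Median=13, Mode=19


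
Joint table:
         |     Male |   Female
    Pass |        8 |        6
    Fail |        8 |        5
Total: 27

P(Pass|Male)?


P(Pass|Male) = 8/(8+8) = 8/16 = 1/2

P = 1/2 ≈ 50.00%


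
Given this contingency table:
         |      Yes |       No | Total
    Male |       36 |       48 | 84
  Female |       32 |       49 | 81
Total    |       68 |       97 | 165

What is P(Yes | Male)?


P(Yes | Male) = 36/(36+48) = 36/84 = 3/7

P(Yes|Male) = 3/7 ≈ 42.86%


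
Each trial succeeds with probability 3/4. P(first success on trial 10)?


Geometric: P(X=10) = (1-p)^(k-1)×p = (1/4)^9×3/4 = 3/1048576

P(X=10) = 3/1048576 ≈ 0.00%


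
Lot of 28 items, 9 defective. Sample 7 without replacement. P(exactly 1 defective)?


Hypergeometric: C(9,1)×C(19,6)/C(28,7)
= 9×27132/1184040 = 6783/32890

P(X=1) = 6783/32890 ≈ 20.62%


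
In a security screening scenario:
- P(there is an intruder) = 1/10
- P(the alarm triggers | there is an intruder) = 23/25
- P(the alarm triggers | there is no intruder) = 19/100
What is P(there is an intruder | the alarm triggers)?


Using Bayes' theorem:
P(A|B) = P(B|A)·P(A) / P(B)

P(the alarm triggers) = 23/25 × 1/10 + 19/100 × 9/10
= 23/250 + 171/1000 = 263/1000

P(there is an intruder|the alarm triggers) = (23/250) / (263/1000) = 92/263

P(there is an intruder|the alarm triggers) = 92/263 ≈ 34.98%


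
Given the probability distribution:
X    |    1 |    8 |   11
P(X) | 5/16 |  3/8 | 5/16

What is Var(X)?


E[X] = 27/4
E[X²] = 497/8
Var(X) = E[X²] - (E[X])² = 497/8 - 729/16 = 265/16

Var(X) = 265/16 ≈ 16.5625


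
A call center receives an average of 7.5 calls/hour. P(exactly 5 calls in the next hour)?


Poisson(λ=7.5): P(X=5) = e^(-λ)×λ^k/k!
= e^(-7.5) × 7.5^5 / 5!
≈ 0.0005530843701 × 23730.46875 / 120 ≈ 0.109375

P(X=5) ≈ 0.109375 ≈ 10.94%


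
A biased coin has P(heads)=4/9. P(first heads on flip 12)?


Geometric: P(X=12) = (1-p)^(k-1)×p = (5/9)^11×4/9 = 195312500/282429536481

P(X=12) = 195312500/282429536481 ≈ 0.07%


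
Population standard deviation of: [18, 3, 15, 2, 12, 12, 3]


Mean = 65/7
  (18-65/7)²=3721/49
  (3-65/7)²=1936/49
  (15-65/7)²=1600/49
  (2-65/7)²=2601/49
  (12-65/7)²=361/49
  (12-65/7)²=361/49
  (3-65/7)²=1936/49
Σ(x-μ)² = 1788/7
σ² = (1788/7)/7 = 1788/49

σ = √(1788/49) ≈ 6.0407


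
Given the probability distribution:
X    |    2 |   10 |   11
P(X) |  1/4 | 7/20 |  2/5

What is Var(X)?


E[X] = 42/5
E[X²] = 422/5
Var(X) = E[X²] - (E[X])² = 422/5 - 1764/25 = 346/25

Var(X) = 346/25 ≈ 13.8400


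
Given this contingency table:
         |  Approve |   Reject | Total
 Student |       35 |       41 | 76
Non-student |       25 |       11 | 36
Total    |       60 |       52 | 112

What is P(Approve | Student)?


P(Approve | Student) = 35/(35+41) = 35/76

P(Approve|Student) = 35/76 ≈ 46.05%


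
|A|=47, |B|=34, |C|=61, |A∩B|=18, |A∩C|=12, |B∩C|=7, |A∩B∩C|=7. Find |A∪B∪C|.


|A∪B∪C| = 47+34+61-18-12-7+7 = 112

|A∪B∪C| = 112


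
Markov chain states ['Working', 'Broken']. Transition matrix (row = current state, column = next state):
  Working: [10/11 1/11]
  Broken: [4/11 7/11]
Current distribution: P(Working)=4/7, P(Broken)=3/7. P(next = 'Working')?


P(next=Working) = Σᵢ P(now=i)×P(i→Working)
= 4/7×10/11 + 3/7×4/11
= 40/77 + 12/77 = 52/77

P = 52/77 ≈ 0.6753


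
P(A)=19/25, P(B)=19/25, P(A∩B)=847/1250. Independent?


P(A)×P(B) = 361/625
P(A∩B) = 847/1250
Not equal → NOT independent

No, not independent


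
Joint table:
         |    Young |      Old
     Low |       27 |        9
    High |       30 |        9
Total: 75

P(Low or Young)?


P(Low∨Young) = P(Low) + P(Young) - P(Low∧Young)
= (36 + 57 - 27)/75 = 66/75 = 22/25

P = 22/25 ≈ 88.00%


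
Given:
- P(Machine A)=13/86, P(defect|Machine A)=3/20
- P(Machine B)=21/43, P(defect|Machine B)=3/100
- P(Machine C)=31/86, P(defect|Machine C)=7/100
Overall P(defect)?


P(B) = Σ P(B|Aᵢ)×P(Aᵢ)
  3/20×13/86 = 39/1720
  3/100×21/43 = 63/4300
  7/100×31/86 = 217/8600
Sum = 269/4300

P(defect) = 269/4300 ≈ 6.26%


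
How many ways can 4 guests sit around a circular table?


Circular arrangements of 4 distinct objects: fix one position to break rotational symmetry.
(n-1)! = 3! = 6

6


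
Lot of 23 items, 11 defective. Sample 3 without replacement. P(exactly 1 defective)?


Hypergeometric: C(11,1)×C(12,2)/C(23,3)
= 11×66/1771 = 66/161

P(X=1) = 66/161 ≈ 40.99%


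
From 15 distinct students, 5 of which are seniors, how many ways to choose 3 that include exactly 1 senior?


Choose 1 of the 5 seniors and 2 of the other 10 students:
C(5,1)×C(10,2) = 5×45 = 225

225


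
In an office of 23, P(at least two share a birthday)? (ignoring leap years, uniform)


P(all different) = Π(365-i)/365 for i=0..22
= 0.492703
P(match) = 1 - 0.492703 = 0.507297

P ≈ 0.5073 ≈ 50.73%


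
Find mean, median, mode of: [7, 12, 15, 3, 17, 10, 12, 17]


Sorted: [3, 7, 10, 12, 12, 15, 17, 17]
Mean = 93/8
Median = 12
Freq: {7: 1, 12: 2, 15: 1, 3: 1, 17: 2, 10: 1}
Mode: [12, 17]

Mean=93/8, Median=12, Mode=[12, 17]


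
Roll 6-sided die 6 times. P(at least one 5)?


P(no 5)^6 = (5/6)^6 = 15625/46656
P(≥1) = 1 - 15625/46656 = 31031/46656

P = 31031/46656 ≈ 66.51%


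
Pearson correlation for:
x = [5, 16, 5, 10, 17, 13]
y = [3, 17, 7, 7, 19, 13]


n=6, Σx=66, Σy=66, Σxy=884, Σx²=864, Σy²=926
r = (6×884 - 66×66)/√((6×864 - 66²)(6×926 - 66²))
= 948/√(828×1200) = 948/√993600 ≈ 948/996.7949 ≈ 0.9510

r ≈ 0.9510


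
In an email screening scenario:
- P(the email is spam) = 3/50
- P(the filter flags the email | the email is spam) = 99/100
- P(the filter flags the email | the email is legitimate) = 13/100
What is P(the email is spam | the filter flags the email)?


Using Bayes' theorem:
P(A|B) = P(B|A)·P(A) / P(B)

P(the filter flags the email) = 99/100 × 3/50 + 13/100 × 47/50
= 297/5000 + 611/5000 = 227/1250

P(the email is spam|the filter flags the email) = (297/5000) / (227/1250) = 297/908

P(the email is spam|the filter flags the email) = 297/908 ≈ 32.71%


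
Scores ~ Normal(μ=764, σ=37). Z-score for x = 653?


z = (x - μ)/σ = (653 - 764)/37 = -3.0

z = -3.0


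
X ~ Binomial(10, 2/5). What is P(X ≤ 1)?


P(X ≤ 1) = Σ P(X=i) for i=0..1
P(X=0) = 59049/9765625
P(X=1) = 78732/1953125
Sum = 452709/9765625

P(X ≤ 1) = 452709/9765625 ≈ 4.64%


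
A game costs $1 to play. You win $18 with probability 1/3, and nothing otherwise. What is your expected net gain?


E[gain] = (18-1)×1/3 + (-1)×2/3
= 17/3 - 2/3 = 5

Expected net gain = $5 ≈ $5.00


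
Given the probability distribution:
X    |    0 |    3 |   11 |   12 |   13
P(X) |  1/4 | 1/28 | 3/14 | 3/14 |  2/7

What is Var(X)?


E[X] = 35/4
E[X²] = 2951/28
Var(X) = E[X²] - (E[X])² = 2951/28 - 1225/16 = 3229/112

Var(X) = 3229/112 ≈ 28.8304


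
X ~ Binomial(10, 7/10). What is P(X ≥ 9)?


P(X ≥ 9) = Σ P(X=i) for i=9..10
P(X=9) = 121060821/1000000000
P(X=10) = 282475249/10000000000
Sum = 1493083459/10000000000

P(X ≥ 9) = 1493083459/10000000000 ≈ 14.93%


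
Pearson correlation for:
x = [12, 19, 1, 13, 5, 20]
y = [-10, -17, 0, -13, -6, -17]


n=6, Σx=70, Σy=-63, Σxy=-982, Σx²=1100, Σy²=883
r = (6×(-982) - 70×(-63))/√((6×1100 - 70²)(6×883 - (-63)²))
= -1482/√(1700×1329) = -1482/√2259300 ≈ -1482/1503.0968 ≈ -0.9860

r ≈ -0.9860


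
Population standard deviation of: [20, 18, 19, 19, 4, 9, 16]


Mean = 105/7 = 15
  (20-15)²=25
  (18-15)²=9
  (19-15)²=16
  (19-15)²=16
  (4-15)²=121
  (9-15)²=36
  (16-15)²=1
Σ(x-μ)² = 224
σ² = 224/7 = 32

σ = √(32) ≈ 5.6569


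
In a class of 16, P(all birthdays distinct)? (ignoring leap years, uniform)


P(all different) = Π(365-i)/365 for i=0..15
= (365/365)×(364/365)×...×(350/365)
= 0.716396

P ≈ 0.7164 ≈ 71.64%


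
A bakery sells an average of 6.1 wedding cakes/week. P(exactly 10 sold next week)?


Poisson(λ=6.1): P(X=10) = e^(-λ)×λ^k/k!
= e^(-6.1) × 6.1^10 / 10!
≈ 0.002242867719 × 71334291.1663 / 3628800 ≈ 0.044090

P(X=10) ≈ 0.044090 ≈ 4.41%


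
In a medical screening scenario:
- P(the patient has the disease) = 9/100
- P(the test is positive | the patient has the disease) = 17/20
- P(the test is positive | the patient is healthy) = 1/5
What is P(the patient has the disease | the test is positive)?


Using Bayes' theorem:
P(A|B) = P(B|A)·P(A) / P(B)

P(the test is positive) = 17/20 × 9/100 + 1/5 × 91/100
= 153/2000 + 91/500 = 517/2000

P(the patient has the disease|the test is positive) = (153/2000) / (517/2000) = 153/517

P(the patient has the disease|the test is positive) = 153/517 ≈ 29.59%


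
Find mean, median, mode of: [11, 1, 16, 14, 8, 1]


Sorted: [1, 1, 8, 11, 14, 16]
Mean = 51/6 = 17/2
Median = 19/2
Freq: {11: 1, 1: 2, 16: 1, 14: 1, 8: 1}
Mode: [1]

Mean=17/2, Median=19/2, Mode=1


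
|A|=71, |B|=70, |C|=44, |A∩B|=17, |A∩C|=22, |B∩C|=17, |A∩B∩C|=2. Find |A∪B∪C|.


|A∪B∪C| = 71+70+44-17-22-17+2 = 131

|A∪B∪C| = 131


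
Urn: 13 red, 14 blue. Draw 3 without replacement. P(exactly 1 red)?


Hypergeometric: C(13,1)×C(14,2)/C(27,3)
= 13×91/2925 = 91/225

P(X=1) = 91/225 ≈ 40.44%


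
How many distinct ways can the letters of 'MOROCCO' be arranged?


Letters: 7, freq: {'M': 1, 'O': 3, 'R': 1, 'C': 2}
7!/(1!×3!×1!×2!) = 5040/12 = 420

420


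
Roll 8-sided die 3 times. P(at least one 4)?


P(no 4)^3 = (7/8)^3 = 343/512
P(≥1) = 1 - 343/512 = 169/512

P = 169/512 ≈ 33.01%


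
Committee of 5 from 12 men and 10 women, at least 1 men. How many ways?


Count by #men:
  1M,4W: C(12,1)×C(10,4)=2520
  2M,3W: C(12,2)×C(10,3)=7920
  3M,2W: C(12,3)×C(10,2)=9900
  4M,1W: C(12,4)×C(10,1)=4950
  5M,0W: C(12,5)×C(10,0)=792
Total = 26082

26082


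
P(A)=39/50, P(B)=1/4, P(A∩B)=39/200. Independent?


P(A)×P(B) = 39/200
P(A∩B) = 39/200
Equal ✓ → Independent

Yes, independent


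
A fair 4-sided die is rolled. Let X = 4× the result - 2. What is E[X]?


E[die] = (1+4)/2 = 5/2
E[X] = 4×5/2 - 2 = 8

E[X] = 8


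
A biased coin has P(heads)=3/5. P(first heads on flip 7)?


Geometric: P(X=7) = (1-p)^(k-1)×p = (2/5)^6×3/5 = 192/78125

P(X=7) = 192/78125 ≈ 0.25%


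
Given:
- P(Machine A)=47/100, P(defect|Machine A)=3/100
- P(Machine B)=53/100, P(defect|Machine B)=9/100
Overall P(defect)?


P(B) = Σ P(B|Aᵢ)×P(Aᵢ)
  3/100×47/100 = 141/10000
  9/100×53/100 = 477/10000
Sum = 309/5000

P(defect) = 309/5000 ≈ 6.18%


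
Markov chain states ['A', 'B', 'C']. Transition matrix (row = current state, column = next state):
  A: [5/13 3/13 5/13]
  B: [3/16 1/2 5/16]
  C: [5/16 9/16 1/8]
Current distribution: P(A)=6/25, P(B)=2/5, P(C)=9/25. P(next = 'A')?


P(next=A) = Σᵢ P(now=i)×P(i→A)
= 6/25×5/13 + 2/5×3/16 + 9/25×5/16
= 6/65 + 3/40 + 9/80 = 291/1040

P = 291/1040 ≈ 0.2798


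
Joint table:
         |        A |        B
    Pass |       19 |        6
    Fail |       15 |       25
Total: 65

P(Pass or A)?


P(Pass∨A) = P(Pass) + P(A) - P(Pass∧A)
= (25 + 34 - 19)/65 = 40/65 = 8/13

P = 8/13 ≈ 61.54%


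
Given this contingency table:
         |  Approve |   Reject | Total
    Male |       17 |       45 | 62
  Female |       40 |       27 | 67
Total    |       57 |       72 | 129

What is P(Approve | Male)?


P(Approve | Male) = 17/(17+45) = 17/62

P(Approve|Male) = 17/62 ≈ 27.42%


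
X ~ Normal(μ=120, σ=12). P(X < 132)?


z = (132-120)/12 = 1.0
P(Z < 1.0) = 0.8413

P(X < 132) ≈ 0.8413


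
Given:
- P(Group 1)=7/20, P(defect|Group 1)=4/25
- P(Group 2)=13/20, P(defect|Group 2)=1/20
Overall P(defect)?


P(B) = Σ P(B|Aᵢ)×P(Aᵢ)
  4/25×7/20 = 7/125
  1/20×13/20 = 13/400
Sum = 177/2000

P(defect) = 177/2000 ≈ 8.85%


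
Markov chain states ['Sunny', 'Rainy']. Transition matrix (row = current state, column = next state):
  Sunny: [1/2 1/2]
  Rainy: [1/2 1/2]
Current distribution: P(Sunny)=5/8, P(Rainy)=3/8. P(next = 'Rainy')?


P(next=Rainy) = Σᵢ P(now=i)×P(i→Rainy)
= 5/8×1/2 + 3/8×1/2
= 5/16 + 3/16 = 1/2

P = 1/2 ≈ 0.5000


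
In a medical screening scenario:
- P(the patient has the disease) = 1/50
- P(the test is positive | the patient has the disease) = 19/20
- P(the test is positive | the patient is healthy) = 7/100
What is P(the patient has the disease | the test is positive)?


Using Bayes' theorem:
P(A|B) = P(B|A)·P(A) / P(B)

P(the test is positive) = 19/20 × 1/50 + 7/100 × 49/50
= 19/1000 + 343/5000 = 219/2500

P(the patient has the disease|the test is positive) = (19/1000) / (219/2500) = 95/438

P(the patient has the disease|the test is positive) = 95/438 ≈ 21.69%


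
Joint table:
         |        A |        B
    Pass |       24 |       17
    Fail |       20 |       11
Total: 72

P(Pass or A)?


P(Pass∨A) = P(Pass) + P(A) - P(Pass∧A)
= (41 + 44 - 24)/72 = 61/72

P = 61/72 ≈ 84.72%


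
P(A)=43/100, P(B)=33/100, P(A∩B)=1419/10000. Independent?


P(A)×P(B) = 1419/10000
P(A∩B) = 1419/10000
Equal ✓ → Independent

Yes, independent


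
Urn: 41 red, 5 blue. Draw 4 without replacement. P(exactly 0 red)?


Hypergeometric: C(41,0)×C(5,4)/C(46,4)
= 1×5/163185 = 1/32637

P(X=0) = 1/32637 ≈ 0.00%


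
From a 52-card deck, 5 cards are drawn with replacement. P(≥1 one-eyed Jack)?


P(not a one-eyed Jack) = 50/52 = 25/26
P(none in 5 draws) = (25/26)^5 = 9765625/11881376
P(≥1 one-eyed Jack) = 1 - 9765625/11881376 = 2115751/11881376

P = 2115751/11881376 ≈ 17.81%


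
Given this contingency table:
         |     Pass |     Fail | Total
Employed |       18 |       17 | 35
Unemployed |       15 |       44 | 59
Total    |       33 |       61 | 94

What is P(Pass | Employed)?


P(Pass | Employed) = 18/(18+17) = 18/35

P(Pass|Employed) = 18/35 ≈ 51.43%


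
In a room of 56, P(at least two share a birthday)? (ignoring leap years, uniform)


P(all different) = Π(365-i)/365 for i=0..55
= 0.011668
P(match) = 1 - 0.011668 = 0.988332

P ≈ 0.9883 ≈ 98.83%


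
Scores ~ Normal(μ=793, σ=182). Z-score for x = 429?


z = (x - μ)/σ = (429 - 793)/182 = -2.0

z = -2.0


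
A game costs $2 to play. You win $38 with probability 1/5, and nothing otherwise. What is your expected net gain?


E[gain] = (38-2)×1/5 + (-2)×4/5
= 36/5 - 8/5 = 28/5

Expected net gain = $28/5 ≈ $5.60


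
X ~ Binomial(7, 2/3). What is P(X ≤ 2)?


P(X ≤ 2) = Σ P(X=i) for i=0..2
P(X=0) = 1/2187
P(X=1) = 14/2187
P(X=2) = 28/729
Sum = 11/243

P(X ≤ 2) = 11/243 ≈ 4.53%


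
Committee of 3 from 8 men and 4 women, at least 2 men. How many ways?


Count by #men:
  2M,1W: C(8,2)×C(4,1)=112
  3M,0W: C(8,3)×C(4,0)=56
Total = 168

168


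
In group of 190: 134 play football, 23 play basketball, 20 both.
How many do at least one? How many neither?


|A∪B| = 134+23-20 = 137
Neither = 190-137 = 53

At least one: 137; Neither: 53


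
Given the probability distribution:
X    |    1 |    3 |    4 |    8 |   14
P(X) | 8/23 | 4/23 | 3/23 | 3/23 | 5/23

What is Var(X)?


E[X] = 126/23
E[X²] = 1264/23
Var(X) = E[X²] - (E[X])² = 1264/23 - 15876/529 = 13196/529

Var(X) = 13196/529 ≈ 24.9452


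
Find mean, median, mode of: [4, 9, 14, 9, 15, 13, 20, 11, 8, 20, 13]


Sorted: [4, 8, 9, 9, 11, 13, 13, 14, 15, 20, 20]
Mean = 136/11
Median = 13
Freq: {4: 1, 9: 2, 14: 1, 15: 1, 13: 2, 20: 2, 11: 1, 8: 1}
Mode: [9, 13, 20]

Mean=136/11, Median=13, Mode=[9, 13, 20]


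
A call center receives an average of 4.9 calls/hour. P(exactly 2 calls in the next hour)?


Poisson(λ=4.9): P(X=2) = e^(-λ)×λ^k/k!
= e^(-4.9) × 4.9^2 / 2!
≈ 0.007446583071 × 24.01 / 2 ≈ 0.089396

P(X=2) ≈ 0.089396 ≈ 8.94%


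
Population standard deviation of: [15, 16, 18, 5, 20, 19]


Mean = 93/6 = 31/2
  (15-31/2)²=1/4
  (16-31/2)²=1/4
  (18-31/2)²=25/4
  (5-31/2)²=441/4
  (20-31/2)²=81/4
  (19-31/2)²=49/4
Σ(x-μ)² = 299/2
σ² = (299/2)/6 = 299/12

σ = √(299/12) ≈ 4.9917


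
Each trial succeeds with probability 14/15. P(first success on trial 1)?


Geometric: P(X=1) = (1-p)^(k-1)×p = (1/15)^0×14/15 = 14/15

P(X=1) = 14/15 ≈ 93.33%


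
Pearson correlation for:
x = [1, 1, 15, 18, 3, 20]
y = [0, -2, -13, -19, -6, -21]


n=6, Σx=58, Σy=-61, Σxy=-977, Σx²=960, Σy²=1011
r = (6×(-977) - 58×(-61))/√((6×960 - 58²)(6×1011 - (-61)²))
= -2324/√(2396×2345) = -2324/√5618620 ≈ -2324/2370.3628 ≈ -0.9804

r ≈ -0.9804


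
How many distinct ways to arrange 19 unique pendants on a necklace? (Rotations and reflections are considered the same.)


Free circular arrangements: rotations and reflections both identified.
(n-1)!/2 = 18!/2 = 6402373705728000/2 = 3201186852864000

3201186852864000


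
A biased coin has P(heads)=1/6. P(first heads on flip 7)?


Geometric: P(X=7) = (1-p)^(k-1)×p = (5/6)^6×1/6 = 15625/279936

P(X=7) = 15625/279936 ≈ 5.58%


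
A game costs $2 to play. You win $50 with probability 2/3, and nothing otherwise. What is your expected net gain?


E[gain] = (50-2)×2/3 + (-2)×1/3
= 32 - 2/3 = 94/3

Expected net gain = $94/3 ≈ $31.33


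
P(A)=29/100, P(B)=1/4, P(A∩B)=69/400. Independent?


P(A)×P(B) = 29/400
P(A∩B) = 69/400
Not equal → NOT independent

No, not independent


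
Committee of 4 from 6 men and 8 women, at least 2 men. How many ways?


Count by #men:
  2M,2W: C(6,2)×C(8,2)=420
  3M,1W: C(6,3)×C(8,1)=160
  4M,0W: C(6,4)×C(8,0)=15
Total = 595

595


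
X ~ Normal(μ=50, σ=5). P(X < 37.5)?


z = (37.5-50)/5 = -2.5
P(Z < -2.5) = 0.0062

P(X < 37.5) ≈ 0.0062


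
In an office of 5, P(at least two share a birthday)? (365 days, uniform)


P(all different) = Π(365-i)/365 for i=0..4
= 0.972864
P(match) = 1 - 0.972864 = 0.027136

P ≈ 0.0271 ≈ 2.71%


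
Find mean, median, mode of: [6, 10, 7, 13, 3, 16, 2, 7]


Sorted: [2, 3, 6, 7, 7, 10, 13, 16]
Mean = 64/8 = 8
Median = 7
Freq: {6: 1, 10: 1, 7: 2, 13: 1, 3: 1, 16: 1, 2: 1}
Mode: [7]

Mean=8, Median=7, Mode=7


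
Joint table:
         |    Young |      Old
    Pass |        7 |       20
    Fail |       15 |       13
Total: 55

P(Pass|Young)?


P(Pass|Young) = 7/(7+15) = 7/22

P = 7/22 ≈ 31.82%


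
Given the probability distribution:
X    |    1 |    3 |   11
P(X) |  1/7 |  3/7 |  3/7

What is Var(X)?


E[X] = 43/7
E[X²] = 391/7
Var(X) = E[X²] - (E[X])² = 391/7 - 1849/49 = 888/49

Var(X) = 888/49 ≈ 18.1224


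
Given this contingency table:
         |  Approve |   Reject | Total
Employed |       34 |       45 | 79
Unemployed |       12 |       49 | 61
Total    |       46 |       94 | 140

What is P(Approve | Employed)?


P(Approve | Employed) = 34/(34+45) = 34/79

P(Approve|Employed) = 34/79 ≈ 43.04%


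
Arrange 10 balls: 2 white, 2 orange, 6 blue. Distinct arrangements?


10!/(2!×2!×6!) = 1260

1260


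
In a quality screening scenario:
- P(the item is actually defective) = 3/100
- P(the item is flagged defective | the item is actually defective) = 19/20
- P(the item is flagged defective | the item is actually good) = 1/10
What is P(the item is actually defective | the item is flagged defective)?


Using Bayes' theorem:
P(A|B) = P(B|A)·P(A) / P(B)

P(the item is flagged defective) = 19/20 × 3/100 + 1/10 × 97/100
= 57/2000 + 97/1000 = 251/2000

P(the item is actually defective|the item is flagged defective) = (57/2000) / (251/2000) = 57/251

P(the item is actually defective|the item is flagged defective) = 57/251 ≈ 22.71%


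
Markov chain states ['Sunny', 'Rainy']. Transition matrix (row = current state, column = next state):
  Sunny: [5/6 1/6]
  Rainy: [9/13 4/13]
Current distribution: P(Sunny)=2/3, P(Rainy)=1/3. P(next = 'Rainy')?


P(next=Rainy) = Σᵢ P(now=i)×P(i→Rainy)
= 2/3×1/6 + 1/3×4/13
= 1/9 + 4/39 = 25/117

P = 25/117 ≈ 0.2137


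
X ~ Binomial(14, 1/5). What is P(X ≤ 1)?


P(X ≤ 1) = Σ P(X=i) for i=0..1
P(X=0) = 268435456/6103515625
P(X=1) = 939524096/6103515625
Sum = 1207959552/6103515625

P(X ≤ 1) = 1207959552/6103515625 ≈ 19.79%


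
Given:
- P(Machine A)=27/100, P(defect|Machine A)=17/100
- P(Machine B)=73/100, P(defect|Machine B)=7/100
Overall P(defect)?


P(B) = Σ P(B|Aᵢ)×P(Aᵢ)
  17/100×27/100 = 459/10000
  7/100×73/100 = 511/10000
Sum = 97/1000

P(defect) = 97/1000 ≈ 9.70%


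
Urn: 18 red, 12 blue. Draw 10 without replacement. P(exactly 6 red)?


Hypergeometric: C(18,6)×C(12,4)/C(30,10)
= 18564×495/30045015 = 204/667

P(X=6) = 204/667 ≈ 30.58%


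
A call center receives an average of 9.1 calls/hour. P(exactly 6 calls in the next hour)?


Poisson(λ=9.1): P(X=6) = e^(-λ)×λ^k/k!
= e^(-9.1) × 9.1^6 / 6!
≈ 0.0001116658085 × 567869.252041 / 720 ≈ 0.088072

P(X=6) ≈ 0.088072 ≈ 8.81%


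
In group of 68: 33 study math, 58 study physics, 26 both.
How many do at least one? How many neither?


|A∪B| = 33+58-26 = 65
Neither = 68-65 = 3

At least one: 65; Neither: 3


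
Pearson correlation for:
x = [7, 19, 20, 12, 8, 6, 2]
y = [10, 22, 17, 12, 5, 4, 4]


n=7, Σx=74, Σy=74, Σxy=1044, Σx²=1058, Σy²=1074
r = (7×1044 - 74×74)/√((7×1058 - 74²)(7×1074 - 74²))
= 1832/√(1930×2042) = 1832/√3941060 ≈ 1832/1985.2103 ≈ 0.9228

r ≈ 0.9228


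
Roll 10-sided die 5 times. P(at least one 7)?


P(no 7)^5 = (9/10)^5 = 59049/100000
P(≥1) = 1 - 59049/100000 = 40951/100000

P = 40951/100000 ≈ 40.95%


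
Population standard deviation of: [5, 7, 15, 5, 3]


Mean = 35/5 = 7
  (5-7)²=4
  (7-7)²=0
  (15-7)²=64
  (5-7)²=4
  (3-7)²=16
Σ(x-μ)² = 88
σ² = 88/5

σ = √(88/5) ≈ 4.1952


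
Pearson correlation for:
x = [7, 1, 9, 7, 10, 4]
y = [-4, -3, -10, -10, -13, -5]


n=6, Σx=38, Σy=-45, Σxy=-341, Σx²=296, Σy²=419
r = (6×(-341) - 38×(-45))/√((6×296 - 38²)(6×419 - (-45)²))
= -336/√(332×489) = -336/√162348 ≈ -336/402.9243 ≈ -0.8339

r ≈ -0.8339


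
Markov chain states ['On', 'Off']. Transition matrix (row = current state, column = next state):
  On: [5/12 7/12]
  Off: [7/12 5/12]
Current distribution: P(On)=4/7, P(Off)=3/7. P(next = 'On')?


P(next=On) = Σᵢ P(now=i)×P(i→On)
= 4/7×5/12 + 3/7×7/12
= 5/21 + 1/4 = 41/84

P = 41/84 ≈ 0.4881


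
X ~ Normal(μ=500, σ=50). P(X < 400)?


z = (400-500)/50 = -2.0
P(Z < -2.0) = 0.0228

P(X < 400) ≈ 0.0228


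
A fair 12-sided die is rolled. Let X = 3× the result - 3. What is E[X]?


E[die] = (1+12)/2 = 13/2
E[X] = 3×13/2 - 3 = 33/2

E[X] = 33/2


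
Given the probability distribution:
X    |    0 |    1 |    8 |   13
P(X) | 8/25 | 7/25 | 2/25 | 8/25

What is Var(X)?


E[X] = 127/25
E[X²] = 1487/25
Var(X) = E[X²] - (E[X])² = 1487/25 - 16129/625 = 21046/625

Var(X) = 21046/625 ≈ 33.6736


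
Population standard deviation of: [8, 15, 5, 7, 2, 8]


Mean = 45/6 = 15/2
  (8-15/2)²=1/4
  (15-15/2)²=225/4
  (5-15/2)²=25/4
  (7-15/2)²=1/4
  (2-15/2)²=121/4
  (8-15/2)²=1/4
Σ(x-μ)² = 187/2
σ² = (187/2)/6 = 187/12

σ = √(187/12) ≈ 3.9476


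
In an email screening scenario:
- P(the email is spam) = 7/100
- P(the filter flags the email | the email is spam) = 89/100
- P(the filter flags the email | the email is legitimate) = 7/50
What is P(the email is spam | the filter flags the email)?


Using Bayes' theorem:
P(A|B) = P(B|A)·P(A) / P(B)

P(the filter flags the email) = 89/100 × 7/100 + 7/50 × 93/100
= 623/10000 + 651/5000 = 77/400

P(the email is spam|the filter flags the email) = (623/10000) / (77/400) = 89/275

P(the email is spam|the filter flags the email) = 89/275 ≈ 32.36%


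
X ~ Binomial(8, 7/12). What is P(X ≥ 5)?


P(X ≥ 5) = Σ P(X=i) for i=5..8
P(X=5) = 14706125/53747712
P(X=6) = 20588575/107495424
P(X=7) = 4117715/53747712
P(X=8) = 5764801/429981696
Sum = 238709821/429981696

P(X ≥ 5) = 238709821/429981696 ≈ 55.52%


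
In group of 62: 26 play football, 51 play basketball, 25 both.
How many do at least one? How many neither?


|A∪B| = 26+51-25 = 52
Neither = 62-52 = 10

At least one: 52; Neither: 10


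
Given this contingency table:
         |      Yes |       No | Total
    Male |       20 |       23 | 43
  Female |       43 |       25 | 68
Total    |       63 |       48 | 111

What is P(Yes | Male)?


P(Yes | Male) = 20/(20+23) = 20/43

P(Yes|Male) = 20/43 ≈ 46.51%


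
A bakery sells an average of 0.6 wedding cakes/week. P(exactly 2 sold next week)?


Poisson(λ=0.6): P(X=2) = e^(-λ)×λ^k/k!
= e^(-0.6) × 0.6^2 / 2!
≈ 0.5488116361 × 0.36 / 2 ≈ 0.098786

P(X=2) ≈ 0.098786 ≈ 9.88%


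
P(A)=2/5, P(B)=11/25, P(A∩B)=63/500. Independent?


P(A)×P(B) = 22/125
P(A∩B) = 63/500
Not equal → NOT independent

No, not independent


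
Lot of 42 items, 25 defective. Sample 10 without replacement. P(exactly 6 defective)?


Hypergeometric: C(25,6)×C(17,4)/C(42,10)
= 177100×2380/1471442973 = 322000/1124097

P(X=6) = 322000/1124097 ≈ 28.65%


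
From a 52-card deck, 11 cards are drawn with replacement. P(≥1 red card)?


P(not a red card) = 26/52 = 1/2
P(none in 11 draws) = (1/2)^11 = 1/2048
P(≥1 red card) = 1 - 1/2048 = 2047/2048

P = 2047/2048 ≈ 99.95%


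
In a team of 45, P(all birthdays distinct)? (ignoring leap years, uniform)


P(all different) = Π(365-i)/365 for i=0..44
= (365/365)×(364/365)×...×(321/365)
= 0.059024

P ≈ 0.0590 ≈ 5.90%


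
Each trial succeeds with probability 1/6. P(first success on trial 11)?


Geometric: P(X=11) = (1-p)^(k-1)×p = (5/6)^10×1/6 = 9765625/362797056

P(X=11) = 9765625/362797056 ≈ 2.69%


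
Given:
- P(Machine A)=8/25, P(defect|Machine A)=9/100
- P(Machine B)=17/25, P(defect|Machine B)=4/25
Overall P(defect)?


P(B) = Σ P(B|Aᵢ)×P(Aᵢ)
  9/100×8/25 = 18/625
  4/25×17/25 = 68/625
Sum = 86/625

P(defect) = 86/625 ≈ 13.76%


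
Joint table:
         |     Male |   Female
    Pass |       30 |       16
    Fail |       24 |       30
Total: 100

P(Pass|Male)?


P(Pass|Male) = 30/(30+24) = 30/54 = 5/9

P = 5/9 ≈ 55.56%


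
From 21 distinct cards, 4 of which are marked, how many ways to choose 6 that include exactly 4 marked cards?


Choose 4 of the 4 marked cards and 2 of the other 17 cards:
C(4,4)×C(17,2) = 1×136 = 136

136


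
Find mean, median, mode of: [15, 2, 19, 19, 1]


Sorted: [1, 2, 15, 19, 19]
Mean = 56/5
Median = 15
Freq: {15: 1, 2: 1, 19: 2, 1: 1}
Mode: [19]

Mean=56/5, Median=15, Mode=19


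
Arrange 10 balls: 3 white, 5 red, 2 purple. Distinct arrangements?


10!/(3!×5!×2!) = 2520

2520


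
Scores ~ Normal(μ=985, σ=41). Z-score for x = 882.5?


z = (x - μ)/σ = (882.5 - 985)/41 = -2.5

z = -2.5


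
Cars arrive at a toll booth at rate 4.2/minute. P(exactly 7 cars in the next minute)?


Poisson(λ=4.2): P(X=7) = e^(-λ)×λ^k/k!
= e^(-4.2) × 4.2^7 / 7!
≈ 0.01499557682 × 23053.9333248 / 5040 ≈ 0.068593

P(X=7) ≈ 0.068593 ≈ 6.86%


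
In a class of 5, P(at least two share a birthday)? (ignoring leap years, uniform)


P(all different) = Π(365-i)/365 for i=0..4
= 0.972864
P(match) = 1 - 0.972864 = 0.027136

P ≈ 0.0271 ≈ 2.71%


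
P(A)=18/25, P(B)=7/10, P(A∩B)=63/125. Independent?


P(A)×P(B) = 63/125
P(A∩B) = 63/125
Equal ✓ → Independent

Yes, independent


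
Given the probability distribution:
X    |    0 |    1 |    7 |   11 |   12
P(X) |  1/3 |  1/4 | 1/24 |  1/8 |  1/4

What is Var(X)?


E[X] = 59/12
E[X²] = 641/12
Var(X) = E[X²] - (E[X])² = 641/12 - 3481/144 = 4211/144

Var(X) = 4211/144 ≈ 29.2431


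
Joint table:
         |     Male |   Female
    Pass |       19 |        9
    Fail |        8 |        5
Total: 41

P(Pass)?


P(Pass) = (19+9)/41 = 28/41

P(Pass) = 28/41 ≈ 68.29%


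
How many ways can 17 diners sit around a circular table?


Circular arrangements of 17 distinct objects: fix one position to break rotational symmetry.
(n-1)! = 16! = 20922789888000

20922789888000


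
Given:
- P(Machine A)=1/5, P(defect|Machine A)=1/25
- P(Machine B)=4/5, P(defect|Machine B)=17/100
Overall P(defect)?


P(B) = Σ P(B|Aᵢ)×P(Aᵢ)
  1/25×1/5 = 1/125
  17/100×4/5 = 17/125
Sum = 18/125

P(defect) = 18/125 ≈ 14.40%


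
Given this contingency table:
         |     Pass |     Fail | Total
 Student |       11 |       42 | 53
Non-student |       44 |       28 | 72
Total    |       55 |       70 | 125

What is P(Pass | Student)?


P(Pass | Student) = 11/(11+42) = 11/53

P(Pass|Student) = 11/53 ≈ 20.75%


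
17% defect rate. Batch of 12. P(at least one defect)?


P(all good) = (83/100)^12 = 106890007738661124410161/1000000000000000000000000
P(≥1 defect) = 893109992261338875589839/1000000000000000000000000

P = 893109992261338875589839/1000000000000000000000000 ≈ 89.31%


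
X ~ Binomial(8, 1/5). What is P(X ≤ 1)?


P(X ≤ 1) = Σ P(X=i) for i=0..1
P(X=0) = 65536/390625
P(X=1) = 131072/390625
Sum = 196608/390625

P(X ≤ 1) = 196608/390625 ≈ 50.33%


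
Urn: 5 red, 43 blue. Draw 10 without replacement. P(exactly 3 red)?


Hypergeometric: C(5,3)×C(43,7)/C(48,10)
= 10×32224114/6540715896 = 3515/71346

P(X=3) = 3515/71346 ≈ 4.93%


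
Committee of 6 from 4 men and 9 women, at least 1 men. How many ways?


Count by #men:
  1M,5W: C(4,1)×C(9,5)=504
  2M,4W: C(4,2)×C(9,4)=756
  3M,3W: C(4,3)×C(9,3)=336
  4M,2W: C(4,4)×C(9,2)=36
Total = 1632

1632


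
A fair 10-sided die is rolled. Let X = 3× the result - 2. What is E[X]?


E[die] = (1+10)/2 = 11/2
E[X] = 3×11/2 - 2 = 29/2

E[X] = 29/2


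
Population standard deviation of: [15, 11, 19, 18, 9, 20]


Mean = 92/6 = 46/3
  (15-46/3)²=1/9
  (11-46/3)²=169/9
  (19-46/3)²=121/9
  (18-46/3)²=64/9
  (9-46/3)²=361/9
  (20-46/3)²=196/9
Σ(x-μ)² = 304/3
σ² = (304/3)/6 = 152/9

σ = √(152/9) ≈ 4.1096


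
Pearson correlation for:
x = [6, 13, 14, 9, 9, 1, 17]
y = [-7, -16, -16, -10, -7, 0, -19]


n=7, Σx=69, Σy=-75, Σxy=-950, Σx²=853, Σy²=1071
r = (7×(-950) - 69×(-75))/√((7×853 - 69²)(7×1071 - (-75)²))
= -1475/√(1210×1872) = -1475/√2265120 ≈ -1475/1505.0316 ≈ -0.9800

r ≈ -0.9800


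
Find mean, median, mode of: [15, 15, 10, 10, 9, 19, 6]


Sorted: [6, 9, 10, 10, 15, 15, 19]
Mean = 84/7 = 12
Median = 10
Freq: {15: 2, 10: 2, 9: 1, 19: 1, 6: 1}
Mode: [10, 15]

Mean=12, Median=10, Mode=[10, 15]


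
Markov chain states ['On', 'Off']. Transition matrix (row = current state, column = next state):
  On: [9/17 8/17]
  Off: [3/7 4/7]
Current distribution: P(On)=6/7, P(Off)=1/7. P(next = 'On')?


P(next=On) = Σᵢ P(now=i)×P(i→On)
= 6/7×9/17 + 1/7×3/7
= 54/119 + 3/49 = 429/833

P = 429/833 ≈ 0.5150
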